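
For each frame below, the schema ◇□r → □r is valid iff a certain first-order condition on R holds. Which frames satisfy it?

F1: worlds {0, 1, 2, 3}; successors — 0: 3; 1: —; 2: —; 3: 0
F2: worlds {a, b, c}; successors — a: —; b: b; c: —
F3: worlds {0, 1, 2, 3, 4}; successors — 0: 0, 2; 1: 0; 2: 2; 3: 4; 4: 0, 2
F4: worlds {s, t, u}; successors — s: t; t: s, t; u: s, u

The schema corresponds to the Euclidean property: ∀x ∀y ∀z (Rxy ∧ Rxz → Ryz).
F1: fails — R03 and R03 but not R33.
F2: satisfies the condition.
F3: fails — R02 and R00 but not R20.
F4: fails — Rts and Rts but not Rss.
Valid on: F2.

F2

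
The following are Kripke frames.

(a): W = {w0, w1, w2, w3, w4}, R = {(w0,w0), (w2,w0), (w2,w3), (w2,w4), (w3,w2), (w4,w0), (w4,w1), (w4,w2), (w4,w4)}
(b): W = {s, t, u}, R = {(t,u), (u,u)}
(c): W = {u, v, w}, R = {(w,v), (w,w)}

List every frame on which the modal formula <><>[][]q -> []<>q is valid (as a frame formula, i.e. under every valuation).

(b)

The schema corresponds to a generalized confluence (Geach) condition: forall x forall y forall z ((x R^2 y & xRz) -> exists w (y R^2 w & zRw)).
(a): fails — w2R²w0, w2Rw3 but no w with w0R²w and w3Rw.
(b): satisfies the condition.
(c): fails — wR²v, wRv but no t with vR²t and vRt.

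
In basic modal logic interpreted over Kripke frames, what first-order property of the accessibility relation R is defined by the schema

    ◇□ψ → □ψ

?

The Euclidean property

This is frame-equivalent to ◇ψ → □◇ψ (substitute ¬ψ for ψ and contrapose).
Suppose ◇ψ→□◇ψ is valid. Take Rxy, Rxz and set V(ψ)={y}. Then ◇ψ at x, so □◇ψ at x, so ◇ψ at z, so some w with Rzw has ψ; w=y, i.e. Rzy. By symmetry of the argument, Ryz.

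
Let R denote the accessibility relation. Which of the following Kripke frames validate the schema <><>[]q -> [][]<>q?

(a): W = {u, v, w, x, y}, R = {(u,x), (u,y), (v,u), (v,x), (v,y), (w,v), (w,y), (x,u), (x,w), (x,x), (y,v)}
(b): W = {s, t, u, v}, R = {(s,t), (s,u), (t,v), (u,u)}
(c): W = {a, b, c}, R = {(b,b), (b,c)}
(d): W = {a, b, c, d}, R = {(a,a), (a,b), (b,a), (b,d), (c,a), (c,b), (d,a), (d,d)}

(d)

This is the axiom for a generalized confluence (Geach) condition; its first-order frame correspondent is forall x forall y forall z ((x R^2 y & x R^2 z) -> exists w (yRw & zRw)).
(a): fails — uR²w, uR²x but no t with wRt and xRt.
(b): fails — sR²u, sR²v but no w with uRw and vRw.
(c): fails — bR²b, bR²c but no w with bRw and cRw.
(d): condition met.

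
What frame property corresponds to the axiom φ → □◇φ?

Symmetry

This is the B axiom.
It corresponds to symmetry: ∀x ∀y (Rxy → Ryx).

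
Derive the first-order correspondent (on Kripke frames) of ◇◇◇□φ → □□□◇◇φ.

This is a Sahlqvist (Geach-type) schema ◇^3□^1φ → □^3◇^2φ.
Minimal-valuation argument: fix x; take any y with xR^3y and any z with xR^3z. Set V(φ) to the set of worlds R-reachable from y in exactly 1 step. Then □^1φ holds at y, so the antecedent holds at x; validity forces ◇^2φ at z, giving a w with zR^2w and yR^1w.
First-order correspondent: ∀x ∀y ∀z ((xR³y ∧ xR³z) → ∃w (yRw ∧ zR²w)).

∀x ∀y ∀z ((xR³y ∧ xR³z) → ∃w (yRw ∧ zR²w))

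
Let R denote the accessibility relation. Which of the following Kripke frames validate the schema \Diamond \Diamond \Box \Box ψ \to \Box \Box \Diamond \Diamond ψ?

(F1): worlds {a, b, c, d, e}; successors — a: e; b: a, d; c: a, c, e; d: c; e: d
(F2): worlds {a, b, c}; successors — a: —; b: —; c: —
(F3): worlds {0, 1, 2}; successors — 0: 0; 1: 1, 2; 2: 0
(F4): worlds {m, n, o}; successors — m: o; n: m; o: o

Frame correspondent (Sahlqvist): \forall x \forall y \forall z ((x R^2 y \wedge x R^2 z) \to \exists w (y R^2 w \wedge z R^2 w)) — i.e. a generalized confluence (Geach) condition.
(F1): fails — cR²a, cR²d but no w with aR²w and dR²w.
(F2): condition met.
(F3): condition met.
(F4): condition met.

(F2), (F3), (F4)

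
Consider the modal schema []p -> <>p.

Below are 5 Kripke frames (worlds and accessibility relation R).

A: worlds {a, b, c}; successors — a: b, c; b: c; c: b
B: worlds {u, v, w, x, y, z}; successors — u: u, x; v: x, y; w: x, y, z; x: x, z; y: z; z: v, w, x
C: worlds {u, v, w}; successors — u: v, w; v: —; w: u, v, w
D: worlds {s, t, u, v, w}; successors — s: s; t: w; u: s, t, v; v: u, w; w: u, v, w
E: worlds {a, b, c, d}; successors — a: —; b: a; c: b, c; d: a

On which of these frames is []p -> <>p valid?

A, B, D

Frame correspondent (Sahlqvist): forall x exists y Rxy — i.e. seriality.
A: satisfies the condition.
B: satisfies the condition.
C: fails — world v has no successor.
D: satisfies the condition.
E: fails — world a has no successor.
Valid on: A, B, D.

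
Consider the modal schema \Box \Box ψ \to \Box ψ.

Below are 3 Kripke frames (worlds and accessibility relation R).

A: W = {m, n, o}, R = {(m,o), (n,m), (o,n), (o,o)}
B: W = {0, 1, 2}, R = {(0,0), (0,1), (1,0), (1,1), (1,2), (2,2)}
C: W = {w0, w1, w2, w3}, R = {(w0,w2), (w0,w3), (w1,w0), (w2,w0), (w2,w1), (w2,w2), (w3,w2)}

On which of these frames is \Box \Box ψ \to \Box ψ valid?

B

Frame correspondent (Sahlqvist): \forall x \forall y (Rxy \to \exists z (Rxz \wedge Rzy)) — i.e. density.
A: fails — Rnm but no z with Rnz and Rzm.
B: ✓.
C: fails — Rw1w0 but no z with Rw1z and Rzw0.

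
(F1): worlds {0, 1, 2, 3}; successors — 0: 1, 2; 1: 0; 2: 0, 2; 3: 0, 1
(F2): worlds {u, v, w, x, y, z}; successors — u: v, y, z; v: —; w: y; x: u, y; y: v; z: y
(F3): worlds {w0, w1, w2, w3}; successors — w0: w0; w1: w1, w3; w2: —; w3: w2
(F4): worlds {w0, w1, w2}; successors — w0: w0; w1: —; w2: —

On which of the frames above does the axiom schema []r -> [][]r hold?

The schema corresponds to transitivity: forall x forall y forall z (Rxy & Ryz -> Rxz).
(F1): fails — R10 and R02 but not R12.
(F2): fails — Rxu and Ruv but not Rxv.
(F3): fails — Rw1w3 and Rw3w2 but not Rw1w2.
(F4): ✓.

(F4)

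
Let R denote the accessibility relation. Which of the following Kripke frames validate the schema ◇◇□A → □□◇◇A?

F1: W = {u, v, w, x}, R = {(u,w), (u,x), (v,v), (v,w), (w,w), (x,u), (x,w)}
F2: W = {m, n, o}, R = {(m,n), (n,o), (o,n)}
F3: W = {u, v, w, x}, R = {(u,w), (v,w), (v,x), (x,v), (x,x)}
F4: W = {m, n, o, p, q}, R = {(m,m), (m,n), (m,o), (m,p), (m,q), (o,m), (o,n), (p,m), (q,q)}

This is the axiom for a generalized confluence (Geach) condition; its first-order frame correspondent is ∀x ∀y ∀z ((xR²y ∧ xR²z) → ∃w (yRw ∧ zR²w)).
F1: holds.
F2: fails — mR²o, mR²o but no w with oRw and oR²w.
F3: fails — xR²v, xR²w but no t with vRt and wR²t.
F4: fails — mR²m, mR²n but no w with mRw and nR²w.
Valid on: F1.

F1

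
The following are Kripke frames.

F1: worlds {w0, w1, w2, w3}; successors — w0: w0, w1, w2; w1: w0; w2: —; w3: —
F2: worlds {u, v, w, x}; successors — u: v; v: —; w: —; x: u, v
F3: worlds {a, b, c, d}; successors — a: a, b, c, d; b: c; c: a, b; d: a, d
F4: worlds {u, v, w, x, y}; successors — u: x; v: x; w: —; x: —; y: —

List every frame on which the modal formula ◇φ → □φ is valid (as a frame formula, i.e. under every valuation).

F4

The schema corresponds to partial functionality: ∀x ∀y ∀z (Rxy ∧ Rxz → y = z).
F1: fails — w0 sees both w0 and w1.
F2: fails — x sees both u and v.
F3: fails — a sees both a and b.
F4: condition met.
Valid on: F4.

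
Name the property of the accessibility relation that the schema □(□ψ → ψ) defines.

shift-reflexivity: ∀x ∀y (Rxy → Ryy)

Suppose □(□ψ→ψ) is valid. Take Rxy and set V(ψ)={w : Ryw}. Then at y, □ψ holds; since □(□ψ→ψ) at x, □ψ→ψ at y, so ψ at y, i.e. Ryy.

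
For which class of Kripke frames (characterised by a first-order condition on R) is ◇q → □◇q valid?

Suppose ◇q→□◇q is valid. Take Rxy, Rxz and set V(q)={y}. Then ◇q at x, so □◇q at x, so ◇q at z, so some w with Rzw has q; w=y, i.e. Rzy. By symmetry of the argument, Ryz.
Conversely, on a frame with the Euclidean property the schema holds at every world under every valuation.
Frame condition: ∀x ∀y ∀z (Rxy ∧ Rxz → Ryz).

the Euclidean property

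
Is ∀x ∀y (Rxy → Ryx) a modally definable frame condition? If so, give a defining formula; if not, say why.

Definable; p → □◇p defines it

Yes: it is symmetry, defined by the B schema p → □◇p.
Suppose p→□◇p is valid. Take Rxy and set V(p)={x}. Then p at x, so □◇p at x, so ◇p at y, so some z with Ryz has p; z=x, i.e. Ryx.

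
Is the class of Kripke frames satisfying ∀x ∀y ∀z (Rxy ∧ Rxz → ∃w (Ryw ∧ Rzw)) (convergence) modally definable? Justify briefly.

Yes — defined by ◇□q → □◇q

This is a Sahlqvist condition; the .2 axiom ◇□q → □◇q defines it.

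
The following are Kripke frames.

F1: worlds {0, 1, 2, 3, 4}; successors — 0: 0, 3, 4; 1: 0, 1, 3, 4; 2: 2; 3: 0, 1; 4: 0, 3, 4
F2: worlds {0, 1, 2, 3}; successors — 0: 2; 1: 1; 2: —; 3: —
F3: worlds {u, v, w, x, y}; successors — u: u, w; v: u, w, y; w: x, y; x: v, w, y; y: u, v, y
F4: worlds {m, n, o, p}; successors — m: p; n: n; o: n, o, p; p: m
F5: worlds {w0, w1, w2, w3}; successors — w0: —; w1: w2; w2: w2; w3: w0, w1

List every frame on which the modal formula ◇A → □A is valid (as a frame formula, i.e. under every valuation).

The schema corresponds to partial functionality: ∀x ∀y ∀z (Rxy ∧ Rxz → y = z).
F1: fails — 0 sees both 0 and 3.
F2: holds.
F3: fails — u sees both u and w.
F4: fails — o sees both n and o.
F5: fails — w3 sees both w0 and w1.

F2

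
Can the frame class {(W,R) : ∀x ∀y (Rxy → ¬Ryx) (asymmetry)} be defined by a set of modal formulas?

Modal frame validity is preserved under surjective bounded morphisms.
The 5-cycle (worlds w0,w1,w2,w3,w4 with w0→w1→w2→w3→w4→w0) is asymmetric. Mapping every world to a single reflexive point • is a surjective bounded morphism, and the reflexive point is not asymmetric (R•• but asymmetry requires ¬R••).
So the class is not modally definable.

Not modally definable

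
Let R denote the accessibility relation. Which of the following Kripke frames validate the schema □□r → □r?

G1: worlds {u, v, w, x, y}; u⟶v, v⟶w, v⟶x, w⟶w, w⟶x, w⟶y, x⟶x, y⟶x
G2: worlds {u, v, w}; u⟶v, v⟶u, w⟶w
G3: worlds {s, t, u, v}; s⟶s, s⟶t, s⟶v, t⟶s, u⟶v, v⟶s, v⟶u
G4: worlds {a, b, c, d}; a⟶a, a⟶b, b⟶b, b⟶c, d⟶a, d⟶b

G4

The schema corresponds to density: ∀x ∀y (Rxy → ∃z (Rxz ∧ Rzy)).
G1: fails — Ruv but no z with Ruz and Rzv.
G2: fails — Ruv but no z with Ruz and Rzv.
G3: fails — Ruv but no z with Ruz and Rzv.
G4: satisfies the condition.
Valid on: G4.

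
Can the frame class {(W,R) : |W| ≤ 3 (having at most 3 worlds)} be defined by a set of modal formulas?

Not definable by any modal formula

If a class were modally definable it would be closed under disjoint unions (Goldblatt–Thomason).
Any modal formula valid on each of 4 disjoint one-world frames is valid on their disjoint union (validity is preserved under disjoint unions). Each one-world frame has |W|=1≤3, but the union has |W|=4.
So the class is not modally definable.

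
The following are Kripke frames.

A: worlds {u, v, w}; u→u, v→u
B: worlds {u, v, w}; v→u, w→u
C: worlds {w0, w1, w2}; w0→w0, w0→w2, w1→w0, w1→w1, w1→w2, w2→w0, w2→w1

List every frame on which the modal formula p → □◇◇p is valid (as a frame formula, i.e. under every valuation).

This is the axiom for a generalized confluence (Geach) condition; its first-order frame correspondent is ∀x ∀z (xRz → ∃w (x = w ∧ zR²w)).
A: fails — vRu but no t with v=t and uR²t.
B: fails — vRu but no t with v=t and uR²t.
C: condition met.

C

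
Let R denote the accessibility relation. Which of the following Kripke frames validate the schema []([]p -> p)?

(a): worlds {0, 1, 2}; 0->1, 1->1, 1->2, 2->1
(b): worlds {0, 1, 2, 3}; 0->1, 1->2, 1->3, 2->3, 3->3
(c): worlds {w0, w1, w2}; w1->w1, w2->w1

(c)

This is the axiom for shift-reflexivity; its first-order frame correspondent is forall x forall y (Rxy -> Ryy).
(a): fails — R12 but not R22.
(b): fails — R12 but not R22.
(c): ✓.
Valid on: (c).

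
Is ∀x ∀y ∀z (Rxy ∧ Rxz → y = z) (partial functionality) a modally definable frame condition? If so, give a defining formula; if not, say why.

Yes, by ◇p → □p

This is a Sahlqvist condition; the CD axiom ◇p → □p defines it.
Suppose ◇p→□p is valid. Take Rxy, Rxz and set V(p)={y}. Then ◇p at x, so □p at x, so p at z, i.e. z=y.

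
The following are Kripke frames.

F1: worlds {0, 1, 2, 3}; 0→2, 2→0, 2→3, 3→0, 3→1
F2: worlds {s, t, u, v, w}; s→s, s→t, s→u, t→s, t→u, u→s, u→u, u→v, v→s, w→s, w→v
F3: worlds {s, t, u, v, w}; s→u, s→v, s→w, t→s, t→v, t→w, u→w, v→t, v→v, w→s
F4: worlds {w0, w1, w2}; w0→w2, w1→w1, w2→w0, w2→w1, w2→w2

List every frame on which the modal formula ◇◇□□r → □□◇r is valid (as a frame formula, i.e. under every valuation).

F2

Frame correspondent (Sahlqvist): ∀x ∀y ∀z ((xR²y ∧ xR²z) → ∃w (yR²w ∧ zRw)) — i.e. a generalized confluence (Geach) condition.
F1: fails — 0R²0, 0R²0 but no w with 0R²w and 0Rw.
F2: holds.
F3: fails — sR²w, sR²w but no w* with wR²w* and wRw*.
F4: fails — w0R²w1, w0R²w0 but no w with w1R²w and w0Rw.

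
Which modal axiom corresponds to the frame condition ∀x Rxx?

□ψ → ψ

The condition is reflexivity. The T schema □ψ → ψ defines it.
Suppose □ψ→ψ is valid. At any x set V(ψ)={w : Rxw}. Then □ψ holds at x, so ψ holds at x, i.e. Rxx.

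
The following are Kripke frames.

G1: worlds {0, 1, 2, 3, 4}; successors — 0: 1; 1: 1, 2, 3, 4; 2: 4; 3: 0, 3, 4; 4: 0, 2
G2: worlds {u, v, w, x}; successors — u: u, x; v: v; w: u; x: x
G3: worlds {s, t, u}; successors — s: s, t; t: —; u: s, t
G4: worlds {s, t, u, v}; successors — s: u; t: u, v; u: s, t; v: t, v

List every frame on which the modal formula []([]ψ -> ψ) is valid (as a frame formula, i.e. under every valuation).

The schema corresponds to shift-reflexivity: forall x forall y (Rxy -> Ryy).
G1: fails — R34 but not R44.
G2: condition met.
G3: fails — Rut but not Rtt.
G4: fails — Rut but not Rtt.

G2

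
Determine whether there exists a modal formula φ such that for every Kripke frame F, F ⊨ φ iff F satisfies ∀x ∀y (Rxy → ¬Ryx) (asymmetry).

If a class were modally definable it would be closed under surjective bounded morphisms (Goldblatt–Thomason).
The 4-cycle (worlds w0,w1,w2,w3 with w0→w1→w2→w3→w0) is asymmetric. Mapping every world to a single reflexive point • is a surjective bounded morphism, and the reflexive point is not asymmetric (R•• but asymmetry requires ¬R••).
So no modal formula (or set of formulas) defines exactly the asymmetric frames.

Not definable by any modal formula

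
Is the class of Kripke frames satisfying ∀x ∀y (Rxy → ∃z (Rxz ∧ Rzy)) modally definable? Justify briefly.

Yes — defined by □□p → □p

The condition is density. A defining modal formula is □□p → □p.
Suppose □□p→□p is valid. Take Rxy and set V(p)={w : xR²w}. Then □□p at x, so □p at x, so p at y, i.e. ∃z(Rxz∧Rzy).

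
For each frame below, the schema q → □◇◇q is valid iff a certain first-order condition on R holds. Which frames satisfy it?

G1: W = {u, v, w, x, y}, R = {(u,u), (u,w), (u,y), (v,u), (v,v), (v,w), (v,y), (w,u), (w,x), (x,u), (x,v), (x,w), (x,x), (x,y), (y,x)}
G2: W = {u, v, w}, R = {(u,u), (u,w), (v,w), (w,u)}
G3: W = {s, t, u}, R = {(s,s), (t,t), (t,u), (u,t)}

G3

This is the axiom for a generalized confluence (Geach) condition; its first-order frame correspondent is ∀x ∀z (xRz → ∃w (x = w ∧ zR²w)).
G1: fails — vRu but no t with v=t and uR²t.
G2: fails — vRw but no t with v=t and wR²t.
G3: holds.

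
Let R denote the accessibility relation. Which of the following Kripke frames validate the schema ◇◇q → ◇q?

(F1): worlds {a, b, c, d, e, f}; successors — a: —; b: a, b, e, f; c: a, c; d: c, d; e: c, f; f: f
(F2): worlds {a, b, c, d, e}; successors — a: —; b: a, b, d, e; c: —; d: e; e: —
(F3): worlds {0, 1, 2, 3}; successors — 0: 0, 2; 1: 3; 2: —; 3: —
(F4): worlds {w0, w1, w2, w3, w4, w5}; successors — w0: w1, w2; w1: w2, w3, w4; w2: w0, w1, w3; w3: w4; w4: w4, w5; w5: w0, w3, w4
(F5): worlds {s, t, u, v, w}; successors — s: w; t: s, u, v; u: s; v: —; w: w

(F2), (F3)

This is the axiom for transitivity; its first-order frame correspondent is ∀x ∀y ∀z (Rxy ∧ Ryz → Rxz).
(F1): fails — Rdc and Rca but not Rda.
(F2): ✓.
(F3): ✓.
(F4): fails — Rw1w2 and Rw2w1 but not Rw1w1.
(F5): fails — Rus and Rsw but not Ruw.
Valid on: (F2), (F3).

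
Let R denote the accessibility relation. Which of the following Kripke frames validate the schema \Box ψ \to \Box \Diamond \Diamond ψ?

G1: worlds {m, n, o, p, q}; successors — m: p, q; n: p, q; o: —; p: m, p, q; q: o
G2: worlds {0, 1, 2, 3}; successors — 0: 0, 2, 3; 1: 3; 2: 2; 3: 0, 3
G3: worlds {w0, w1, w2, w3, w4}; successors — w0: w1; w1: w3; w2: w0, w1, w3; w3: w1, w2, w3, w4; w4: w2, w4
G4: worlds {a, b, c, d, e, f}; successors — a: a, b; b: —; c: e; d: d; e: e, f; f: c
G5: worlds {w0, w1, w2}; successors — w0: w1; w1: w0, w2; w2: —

The schema corresponds to a generalized confluence (Geach) condition: \forall x \forall z (xRz \to \exists w (xRw \wedge z R^2 w)).
G1: fails — mRq but no w with mRw and qR²w.
G2: ✓.
G3: ✓.
G4: fails — aRb but no w with aRw and bR²w.
G5: fails — w1Rw2 but no w with w1Rw and w2R²w.
Valid on: G2, G3.

G2, G3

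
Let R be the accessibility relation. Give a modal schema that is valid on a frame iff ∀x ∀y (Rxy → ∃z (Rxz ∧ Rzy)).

□□ψ → □ψ

The condition is density. The C4 schema □□ψ → □ψ defines it.
Suppose □□ψ→□ψ is valid. Take Rxy and set V(ψ)={w : xR²w}. Then □□ψ at x, so □ψ at x, so ψ at y, i.e. ∃z(Rxz∧Rzy).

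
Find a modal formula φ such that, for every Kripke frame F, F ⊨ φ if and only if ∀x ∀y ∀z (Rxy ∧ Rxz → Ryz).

This is the Euclidean property; the standard corresponding axiom is 5: ◇p → □◇p.

◇p → □◇p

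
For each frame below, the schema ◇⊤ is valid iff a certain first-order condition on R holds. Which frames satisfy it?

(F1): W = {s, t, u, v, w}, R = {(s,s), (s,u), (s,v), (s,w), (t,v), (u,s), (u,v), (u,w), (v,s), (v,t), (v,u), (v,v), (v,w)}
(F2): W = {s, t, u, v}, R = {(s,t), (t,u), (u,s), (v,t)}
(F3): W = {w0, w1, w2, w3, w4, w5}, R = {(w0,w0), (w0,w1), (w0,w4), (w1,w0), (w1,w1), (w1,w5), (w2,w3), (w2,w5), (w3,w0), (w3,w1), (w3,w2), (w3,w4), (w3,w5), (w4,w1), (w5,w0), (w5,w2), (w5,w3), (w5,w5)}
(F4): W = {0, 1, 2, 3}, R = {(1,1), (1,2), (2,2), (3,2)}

(F2), (F3)

The schema corresponds to seriality: ∀x ∃y Rxy.
(F1): fails — world w has no successor.
(F2): satisfies the condition.
(F3): satisfies the condition.
(F4): fails — world 0 has no successor.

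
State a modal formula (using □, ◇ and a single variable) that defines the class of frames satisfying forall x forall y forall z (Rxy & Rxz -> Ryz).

◇ψ → □◇ψ

A defining formula is ◇ψ → □◇ψ (the 5 axiom).
Suppose ◇ψ→□◇ψ is valid. Take Rxy, Rxz and set V(ψ)={y}. Then ◇ψ at x, so □◇ψ at x, so ◇ψ at z, so some w with Rzw has ψ; w=y, i.e. Rzy. By symmetry of the argument, Ryz.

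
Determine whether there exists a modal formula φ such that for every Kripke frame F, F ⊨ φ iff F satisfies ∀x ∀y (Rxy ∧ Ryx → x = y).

Not definable by any modal formula

Modal frame validity is preserved under surjective bounded morphisms.
The 8-cycle (worlds w0,w1,w2,w3,w4,w5,w6,w7 with w0→w1→w2→w3→w4→w5→w6→w7→w0) is antisymmetric. Sending even-indexed worlds to a and odd-indexed worlds to b is a surjective bounded morphism onto the two-world frame with a↔b, which is not antisymmetric.
Hence antisymmetry is not modally definable.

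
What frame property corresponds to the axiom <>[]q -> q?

Equivalently (dual form): q → □◇q.
Suppose q→□◇q is valid. Take Rxy and set V(q)={x}. Then q at x, so □◇q at x, so ◇q at y, so some z with Ryz has q; z=x, i.e. Ryx.
The converse is a direct semantic check.
So the correspondent is symmetry.

symmetry: forall x forall y (Rxy -> Ryx)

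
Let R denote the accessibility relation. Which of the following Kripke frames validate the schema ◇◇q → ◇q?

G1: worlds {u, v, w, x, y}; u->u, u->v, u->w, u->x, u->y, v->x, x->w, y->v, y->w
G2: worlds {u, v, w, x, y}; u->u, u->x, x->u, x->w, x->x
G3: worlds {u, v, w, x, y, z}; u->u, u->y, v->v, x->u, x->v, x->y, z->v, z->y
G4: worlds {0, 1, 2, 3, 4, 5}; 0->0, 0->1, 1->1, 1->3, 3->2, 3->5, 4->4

This is the axiom for a generalized confluence (Geach) condition; its first-order frame correspondent is ∀x ∀y (xR²y → ∃w (y = w ∧ xRw)).
G1: fails — vR²w but no t with w=t and vRt.
G2: fails — uR²w but no t with w=t and uRt.
G3: condition met.
G4: fails — 0R²3 but no w with 3=w and 0Rw.

G3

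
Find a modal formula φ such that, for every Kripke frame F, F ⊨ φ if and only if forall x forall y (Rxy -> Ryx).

ψ → □◇ψ

The condition is symmetry. The B schema ψ → □◇ψ defines it.
Suppose ψ→□◇ψ is valid. Take Rxy and set V(ψ)={x}. Then ψ at x, so □◇ψ at x, so ◇ψ at y, so some z with Ryz has ψ; z=x, i.e. Ryx.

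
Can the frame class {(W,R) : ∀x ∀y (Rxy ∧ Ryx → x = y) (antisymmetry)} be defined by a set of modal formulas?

Any modally definable frame class is closed under surjective bounded morphisms.
The 6-cycle (worlds 0,1,2,3,4,5 with 0→1→2→3→4→5→0) is antisymmetric. Sending even-indexed worlds to a and odd-indexed worlds to b is a surjective bounded morphism onto the two-world frame with a↔b, which is not antisymmetric.
So the class is not modally definable.

No — not modally definable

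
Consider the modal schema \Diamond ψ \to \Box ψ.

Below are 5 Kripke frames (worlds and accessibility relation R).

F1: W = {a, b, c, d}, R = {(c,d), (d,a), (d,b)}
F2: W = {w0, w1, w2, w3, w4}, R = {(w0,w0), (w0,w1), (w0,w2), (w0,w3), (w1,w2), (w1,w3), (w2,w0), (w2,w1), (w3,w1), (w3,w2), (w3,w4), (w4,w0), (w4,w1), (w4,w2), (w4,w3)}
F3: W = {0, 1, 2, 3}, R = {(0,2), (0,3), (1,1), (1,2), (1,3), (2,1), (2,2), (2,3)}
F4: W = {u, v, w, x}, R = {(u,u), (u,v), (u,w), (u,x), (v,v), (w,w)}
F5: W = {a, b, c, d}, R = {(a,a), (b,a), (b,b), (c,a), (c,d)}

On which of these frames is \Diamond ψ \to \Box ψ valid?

none

This is the axiom for partial functionality; its first-order frame correspondent is \forall x \forall y \forall z (Rxy \wedge Rxz \to y = z).
F1: fails — d sees both a and b.
F2: fails — w0 sees both w0 and w1.
F3: fails — 0 sees both 2 and 3.
F4: fails — u sees both u and v.
F5: fails — b sees both a and b.
Valid on no frame.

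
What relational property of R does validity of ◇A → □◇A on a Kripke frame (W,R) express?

the Euclidean property

Suppose ◇A→□◇A is valid. Take Rxy, Rxz and set V(A)={y}. Then ◇A at x, so □◇A at x, so ◇A at z, so some w with Rzw has A; w=y, i.e. Rzy. By symmetry of the argument, Ryz.
Conversely, on a frame with the Euclidean property the schema holds at every world under every valuation.
So the correspondent is the Euclidean property.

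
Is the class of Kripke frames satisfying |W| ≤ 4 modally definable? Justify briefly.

Modal frame validity is preserved under disjoint unions.
Any modal formula valid on each of 5 disjoint one-world frames is valid on their disjoint union (validity is preserved under disjoint unions). Each one-world frame has |W|=1≤4, but the union has |W|=5.
So no modal formula (or set of formulas) defines exactly the |W|≤4 frames.

No — not modally definable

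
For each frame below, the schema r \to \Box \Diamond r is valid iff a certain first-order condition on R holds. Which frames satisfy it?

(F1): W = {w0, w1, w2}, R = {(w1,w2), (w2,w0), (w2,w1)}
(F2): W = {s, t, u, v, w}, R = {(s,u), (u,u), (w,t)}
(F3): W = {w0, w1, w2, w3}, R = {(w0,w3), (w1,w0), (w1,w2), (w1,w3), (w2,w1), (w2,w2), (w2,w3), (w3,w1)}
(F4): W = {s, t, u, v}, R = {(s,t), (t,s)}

(F4)

This is the axiom for symmetry; its first-order frame correspondent is \forall x \forall y (Rxy \to Ryx).
(F1): fails — Rw2w0 but not Rw0w2.
(F2): fails — Rsu but not Rus.
(F3): fails — Rw1w0 but not Rw0w1.
(F4): holds.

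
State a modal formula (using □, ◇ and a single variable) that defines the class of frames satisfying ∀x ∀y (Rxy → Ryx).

A defining formula is r → □◇r (the B axiom).
Suppose r→□◇r is valid. Take Rxy and set V(r)={x}. Then r at x, so □◇r at x, so ◇r at y, so some z with Ryz has r; z=x, i.e. Ryx.

r → □◇r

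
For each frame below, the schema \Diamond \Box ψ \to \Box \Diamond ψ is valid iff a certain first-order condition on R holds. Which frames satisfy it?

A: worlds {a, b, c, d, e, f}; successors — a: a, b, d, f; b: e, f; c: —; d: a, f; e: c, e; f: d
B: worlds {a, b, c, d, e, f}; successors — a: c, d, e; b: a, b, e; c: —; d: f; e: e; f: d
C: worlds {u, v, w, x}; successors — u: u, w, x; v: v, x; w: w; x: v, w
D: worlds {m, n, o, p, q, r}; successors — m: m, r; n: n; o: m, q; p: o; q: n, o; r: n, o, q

Frame correspondent (Sahlqvist): \forall x \forall y \forall z (Rxy \wedge Rxz \to \exists w (Ryw \wedge Rzw)) — i.e. convergence.
A: fails — Rab and Raf but b and f have no common successor.
B: fails — Rae and Rac but e and c have no common successor.
C: fails — Rxw and Rxv but w and v have no common successor.
D: fails — Rmr and Rmm but r and m have no common successor.
Valid on no frame.

none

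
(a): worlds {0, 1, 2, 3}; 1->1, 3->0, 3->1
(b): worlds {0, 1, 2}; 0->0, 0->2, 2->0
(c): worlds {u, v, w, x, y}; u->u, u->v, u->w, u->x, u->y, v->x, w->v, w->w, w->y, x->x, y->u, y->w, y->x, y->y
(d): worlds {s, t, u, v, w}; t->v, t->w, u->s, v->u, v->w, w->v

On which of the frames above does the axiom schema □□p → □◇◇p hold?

This is the axiom for a generalized confluence (Geach) condition; its first-order frame correspondent is ∀x ∀z (xRz → ∃w (xR²w ∧ zR²w)).
(a): fails — 3R0 but no w with 3R²w and 0R²w.
(b): ✓.
(c): ✓.
(d): fails — uRs but no w* with uR²w* and sR²w*.

(b), (c)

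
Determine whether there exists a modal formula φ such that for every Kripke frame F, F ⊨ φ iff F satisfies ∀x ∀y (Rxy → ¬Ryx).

If a class were modally definable it would be closed under surjective bounded morphisms (Goldblatt–Thomason).
The 3-cycle (worlds w0,w1,w2 with w0→w1→w2→w0) is asymmetric. Mapping every world to a single reflexive point • is a surjective bounded morphism, and the reflexive point is not asymmetric (R•• but asymmetry requires ¬R••).
Hence asymmetry is not modally definable.

Not modally definable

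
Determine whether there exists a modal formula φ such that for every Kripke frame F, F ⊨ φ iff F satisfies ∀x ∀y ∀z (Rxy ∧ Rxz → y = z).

This is a Sahlqvist condition; the CD axiom ◇q → □q defines it.
Suppose ◇q→□q is valid. Take Rxy, Rxz and set V(q)={y}. Then ◇q at x, so □q at x, so q at z, i.e. z=y.

Yes, by ◇q → □q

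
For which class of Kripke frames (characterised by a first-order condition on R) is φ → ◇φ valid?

Replacing φ by ¬φ and contraposing gives the equivalent schema □φ → φ.
Suppose □φ→φ is valid. At any x set V(φ)={w : Rxw}. Then □φ holds at x, so φ holds at x, i.e. Rxx.

Reflexivity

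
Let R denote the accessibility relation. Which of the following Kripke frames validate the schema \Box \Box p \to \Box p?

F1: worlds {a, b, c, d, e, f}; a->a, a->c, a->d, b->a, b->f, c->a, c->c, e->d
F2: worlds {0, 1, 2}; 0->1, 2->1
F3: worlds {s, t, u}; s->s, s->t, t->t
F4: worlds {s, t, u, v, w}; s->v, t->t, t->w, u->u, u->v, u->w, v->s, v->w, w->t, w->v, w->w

F3

This is the axiom for density; its first-order frame correspondent is \forall x \forall y (Rxy \to \exists z (Rxz \wedge Rzy)).
F1: fails — Rbf but no z with Rbz and Rzf.
F2: fails — R01 but no z with R0z and Rz1.
F3: ✓.
F4: fails — Rvs but no z with Rvz and Rzs.
Valid on: F3.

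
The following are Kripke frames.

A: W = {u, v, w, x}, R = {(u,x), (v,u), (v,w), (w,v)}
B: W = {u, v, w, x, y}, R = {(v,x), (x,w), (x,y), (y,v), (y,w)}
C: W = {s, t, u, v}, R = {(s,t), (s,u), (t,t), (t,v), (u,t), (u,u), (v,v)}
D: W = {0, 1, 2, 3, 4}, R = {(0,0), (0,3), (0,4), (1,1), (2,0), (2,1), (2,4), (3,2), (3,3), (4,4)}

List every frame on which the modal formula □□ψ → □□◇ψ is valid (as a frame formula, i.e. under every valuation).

C, D

This is the axiom for a generalized confluence (Geach) condition; its first-order frame correspondent is ∀x ∀z (xR²z → ∃w (xR²w ∧ zRw)).
A: fails — vR²v but no t with vR²t and vRt.
B: fails — vR²w but no t with vR²t and wRt.
C: satisfies the condition.
D: satisfies the condition.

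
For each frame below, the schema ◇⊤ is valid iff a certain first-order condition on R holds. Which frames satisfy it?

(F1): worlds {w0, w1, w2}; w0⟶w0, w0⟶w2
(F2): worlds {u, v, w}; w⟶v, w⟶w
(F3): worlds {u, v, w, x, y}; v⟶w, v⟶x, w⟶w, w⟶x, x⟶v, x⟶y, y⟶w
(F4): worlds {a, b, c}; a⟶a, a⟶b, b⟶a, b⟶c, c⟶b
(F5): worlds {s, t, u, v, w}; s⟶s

(F4)

Frame correspondent (Sahlqvist): ∀x ∃y Rxy — i.e. seriality.
(F1): fails — world w1 has no successor.
(F2): fails — world u has no successor.
(F3): fails — world u has no successor.
(F4): satisfies the condition.
(F5): fails — world t has no successor.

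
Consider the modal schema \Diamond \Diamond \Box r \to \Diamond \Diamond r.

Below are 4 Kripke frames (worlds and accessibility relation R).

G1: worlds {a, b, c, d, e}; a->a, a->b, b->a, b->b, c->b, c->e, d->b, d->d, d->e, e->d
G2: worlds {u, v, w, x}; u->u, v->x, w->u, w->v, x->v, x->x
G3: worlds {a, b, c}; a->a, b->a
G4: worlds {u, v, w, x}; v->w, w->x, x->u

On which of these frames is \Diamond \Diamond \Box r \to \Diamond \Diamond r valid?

Frame correspondent (Sahlqvist): \forall x \forall y (x R^2 y \to \exists w (yRw \wedge x R^2 w)) — i.e. a generalized confluence (Geach) condition.
G1: ✓.
G2: ✓.
G3: ✓.
G4: fails — vR²x but no t with xRt and vR²t.

G1, G2, G3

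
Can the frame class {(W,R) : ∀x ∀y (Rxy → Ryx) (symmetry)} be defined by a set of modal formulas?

This is a Sahlqvist condition; the B axiom q → □◇q defines it.
Suppose q→□◇q is valid. Take Rxy and set V(q)={x}. Then q at x, so □◇q at x, so ◇q at y, so some z with Ryz has q; z=x, i.e. Ryx.

Yes, by q → □◇q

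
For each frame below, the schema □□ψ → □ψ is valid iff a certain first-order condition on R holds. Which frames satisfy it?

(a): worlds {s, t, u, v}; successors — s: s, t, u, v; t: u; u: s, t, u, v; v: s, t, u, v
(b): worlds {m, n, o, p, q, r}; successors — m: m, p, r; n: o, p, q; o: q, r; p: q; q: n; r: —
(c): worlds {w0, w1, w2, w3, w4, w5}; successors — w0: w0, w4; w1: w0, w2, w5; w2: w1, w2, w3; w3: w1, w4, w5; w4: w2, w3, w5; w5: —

(a)

Frame correspondent (Sahlqvist): ∀x ∀y (Rxy → ∃z (Rxz ∧ Rzy)) — i.e. density.
(a): ✓.
(b): fails — Rno but no z with Rnz and Rzo.
(c): fails — Rw1w5 but no z with Rw1z and Rzw5.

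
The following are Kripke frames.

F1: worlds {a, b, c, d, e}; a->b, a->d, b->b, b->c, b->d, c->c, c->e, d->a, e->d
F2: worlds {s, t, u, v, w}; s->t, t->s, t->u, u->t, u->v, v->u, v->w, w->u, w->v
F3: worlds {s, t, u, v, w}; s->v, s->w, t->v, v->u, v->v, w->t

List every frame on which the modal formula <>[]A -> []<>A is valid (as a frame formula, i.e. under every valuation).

This is the axiom for convergence; its first-order frame correspondent is forall x forall y forall z (Rxy & Rxz -> exists w (Ryw & Rzw)).
F1: fails — Rab and Rad but b and d have no common successor.
F2: fails — Rwu and Rwv but u and v have no common successor.
F3: fails — Rsv and Rsw but v and w have no common successor.

none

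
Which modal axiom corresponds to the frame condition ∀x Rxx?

A defining formula is □s → s (the T axiom).

□s → s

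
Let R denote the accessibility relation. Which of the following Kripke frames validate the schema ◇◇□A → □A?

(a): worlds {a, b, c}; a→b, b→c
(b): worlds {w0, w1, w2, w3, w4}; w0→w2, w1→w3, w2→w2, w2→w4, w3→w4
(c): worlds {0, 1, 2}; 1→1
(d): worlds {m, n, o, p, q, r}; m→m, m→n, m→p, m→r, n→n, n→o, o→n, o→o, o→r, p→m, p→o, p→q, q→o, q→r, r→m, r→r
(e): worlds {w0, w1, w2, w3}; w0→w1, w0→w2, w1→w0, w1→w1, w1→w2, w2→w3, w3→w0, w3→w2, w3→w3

(c)

This is the axiom for a generalized confluence (Geach) condition; its first-order frame correspondent is ∀x ∀y ∀z ((xR²y ∧ xRz) → ∃w (yRw ∧ z = w)).
(a): fails — aR²c, aRb but no w with cRw and b=w.
(b): fails — w0R²w4, w0Rw2 but no w with w4Rw and w2=w.
(c): condition met.
(d): fails — mR²n, mRm but no w with nRw and m=w.
(e): fails — w0R²w2, w0Rw1 but no w with w2Rw and w1=w.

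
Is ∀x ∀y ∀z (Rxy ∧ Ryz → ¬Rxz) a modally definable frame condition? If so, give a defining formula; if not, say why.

Not definable by any modal formula

Any modally definable frame class is closed under surjective bounded morphisms.
The 3-cycle (worlds a,b,c with a→b→c→a) is intransitive. Mapping every world to a single reflexive point • is a surjective bounded morphism; the reflexive point is not intransitive (R••∧R•• but R••).
Hence intransitivity is not modally definable.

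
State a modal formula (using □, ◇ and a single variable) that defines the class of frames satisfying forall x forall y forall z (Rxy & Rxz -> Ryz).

◇p → □◇p

This is the Euclidean property; the standard corresponding axiom is 5: ◇p → □◇p.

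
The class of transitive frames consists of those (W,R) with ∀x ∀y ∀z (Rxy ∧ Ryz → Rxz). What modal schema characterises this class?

This is transitivity; the standard corresponding axiom is 4: □r → □□r.
Suppose □r→□□r is valid. Take Rxy, Ryz and set V(r)={w : Rxw}. Then □r at x, so □□r at x, so □r at y, so r at z, i.e. Rxz.

□r → □□r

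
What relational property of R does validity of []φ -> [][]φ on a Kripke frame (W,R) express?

transitivity: forall x forall y forall z (Rxy & Ryz -> Rxz)

Suppose □φ→□□φ is valid. Take Rxy, Ryz and set V(φ)={w : Rxw}. Then □φ at x, so □□φ at x, so □φ at y, so φ at z, i.e. Rxz.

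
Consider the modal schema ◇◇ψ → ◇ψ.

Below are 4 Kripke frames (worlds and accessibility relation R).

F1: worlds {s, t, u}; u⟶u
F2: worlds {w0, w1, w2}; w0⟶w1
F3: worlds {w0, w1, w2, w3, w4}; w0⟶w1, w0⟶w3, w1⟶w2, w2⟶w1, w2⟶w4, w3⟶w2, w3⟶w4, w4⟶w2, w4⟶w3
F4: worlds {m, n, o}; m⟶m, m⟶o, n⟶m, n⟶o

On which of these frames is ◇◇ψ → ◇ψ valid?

F1, F2, F4

Frame correspondent (Sahlqvist): ∀x ∀y ∀z (Rxy ∧ Ryz → Rxz) — i.e. transitivity.
F1: ✓.
F2: ✓.
F3: fails — Rw1w2 and Rw2w4 but not Rw1w4.
F4: ✓.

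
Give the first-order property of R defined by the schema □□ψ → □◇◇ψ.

This is a Sahlqvist (Geach-type) schema ◇^0□^2ψ → □^1◇^2ψ.
Minimal-valuation argument: fix x; take any y with xR^0y and any z with xR^1z. Set V(ψ) to the set of worlds R-reachable from y in exactly 2 steps. Then □^2ψ holds at y, so the antecedent holds at x; validity forces ◇^2ψ at z, giving a w with zR^2w and yR^2w.
First-order correspondent: ∀x ∀z (xRz → ∃w (xR²w ∧ zR²w)).

∀x ∀z (xRz → ∃w (xR²w ∧ zR²w))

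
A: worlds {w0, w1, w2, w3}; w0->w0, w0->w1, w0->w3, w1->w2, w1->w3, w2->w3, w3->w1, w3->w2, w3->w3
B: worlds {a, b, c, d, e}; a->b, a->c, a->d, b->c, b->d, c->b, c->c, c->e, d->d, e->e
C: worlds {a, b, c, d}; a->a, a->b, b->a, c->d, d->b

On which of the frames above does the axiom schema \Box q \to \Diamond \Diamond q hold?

A, B

Frame correspondent (Sahlqvist): \forall x \exists w (xRw \wedge x R^2 w) — i.e. a generalized confluence (Geach) condition.
A: condition met.
B: condition met.
C: fails — at c but no w with cRw and cR²w.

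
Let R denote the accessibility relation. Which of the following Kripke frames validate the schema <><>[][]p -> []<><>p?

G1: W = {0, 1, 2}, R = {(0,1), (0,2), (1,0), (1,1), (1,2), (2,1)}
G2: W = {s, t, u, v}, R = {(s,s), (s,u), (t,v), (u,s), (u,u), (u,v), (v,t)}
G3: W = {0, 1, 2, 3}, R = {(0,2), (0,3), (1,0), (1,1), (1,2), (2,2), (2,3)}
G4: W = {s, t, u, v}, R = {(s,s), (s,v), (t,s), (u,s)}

Frame correspondent (Sahlqvist): forall x forall y forall z ((x R^2 y & xRz) -> exists w (y R^2 w & z R^2 w)) — i.e. a generalized confluence (Geach) condition.
G1: holds.
G2: fails — tR²t, tRv but no w with tR²w and vR²w.
G3: fails — 0R²2, 0R3 but no w with 2R²w and 3R²w.
G4: fails — sR²s, sRv but no w with sR²w and vR²w.

G1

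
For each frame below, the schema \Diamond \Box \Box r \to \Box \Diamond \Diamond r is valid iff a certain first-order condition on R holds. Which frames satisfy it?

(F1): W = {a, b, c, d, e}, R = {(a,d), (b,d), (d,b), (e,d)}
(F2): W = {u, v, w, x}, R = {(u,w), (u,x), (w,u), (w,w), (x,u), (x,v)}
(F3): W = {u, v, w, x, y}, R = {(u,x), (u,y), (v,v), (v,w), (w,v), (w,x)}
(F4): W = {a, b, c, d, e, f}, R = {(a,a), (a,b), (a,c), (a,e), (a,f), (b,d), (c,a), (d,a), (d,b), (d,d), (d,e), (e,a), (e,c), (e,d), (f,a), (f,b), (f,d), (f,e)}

(F1), (F4)

Frame correspondent (Sahlqvist): \forall x \forall y \forall z ((xRy \wedge xRz) \to \exists w (y R^2 w \wedge z R^2 w)) — i.e. a generalized confluence (Geach) condition.
(F1): condition met.
(F2): fails — xRu, xRv but no t with uR²t and vR²t.
(F3): fails — uRx, uRx but no t with xR²t and xR²t.
(F4): condition met.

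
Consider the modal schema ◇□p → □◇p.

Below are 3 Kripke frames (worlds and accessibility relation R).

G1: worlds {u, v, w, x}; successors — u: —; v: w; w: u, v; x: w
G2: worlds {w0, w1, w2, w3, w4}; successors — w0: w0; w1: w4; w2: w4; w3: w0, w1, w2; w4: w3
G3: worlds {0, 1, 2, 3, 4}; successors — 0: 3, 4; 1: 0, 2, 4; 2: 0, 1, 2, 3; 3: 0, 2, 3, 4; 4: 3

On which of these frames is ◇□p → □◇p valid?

Frame correspondent (Sahlqvist): ∀x ∀y ∀z (Rxy ∧ Rxz → ∃w (Ryw ∧ Rzw)) — i.e. convergence.
G1: fails — Rwu and Rwu but u and u have no common successor.
G2: fails — Rw3w1 and Rw3w0 but w1 and w0 have no common successor.
G3: condition met.
Valid on: G3.

G3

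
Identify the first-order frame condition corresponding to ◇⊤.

seriality

◇⊤ holds at w iff w has a successor, so frame-validity of ◇⊤ is exactly seriality. Equivalently via □ψ → ◇ψ:
Suppose □ψ→◇ψ is valid. At any x set V(ψ)=W. Then □ψ at x, so ◇ψ at x, so x has a successor.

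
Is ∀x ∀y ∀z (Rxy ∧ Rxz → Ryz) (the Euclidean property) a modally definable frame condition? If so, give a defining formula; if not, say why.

Yes, by ◇r → □◇r

This is a Sahlqvist condition; the 5 axiom ◇r → □◇r defines it.
Suppose ◇r→□◇r is valid. Take Rxy, Rxz and set V(r)={y}. Then ◇r at x, so □◇r at x, so ◇r at z, so some w with Rzw has r; w=y, i.e. Rzy. By symmetry of the argument, Ryz.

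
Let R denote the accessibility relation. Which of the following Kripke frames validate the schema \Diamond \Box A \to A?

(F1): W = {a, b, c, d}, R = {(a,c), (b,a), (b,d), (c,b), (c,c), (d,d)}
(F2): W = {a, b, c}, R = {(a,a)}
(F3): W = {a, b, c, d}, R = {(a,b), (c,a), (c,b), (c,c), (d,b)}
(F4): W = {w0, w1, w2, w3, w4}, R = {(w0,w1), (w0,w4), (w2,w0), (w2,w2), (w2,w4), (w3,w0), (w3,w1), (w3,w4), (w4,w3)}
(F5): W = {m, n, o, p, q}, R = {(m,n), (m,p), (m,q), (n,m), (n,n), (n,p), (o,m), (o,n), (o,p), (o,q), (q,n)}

The schema corresponds to symmetry: \forall x \forall y (Rxy \to Ryx).
(F1): fails — Rba but not Rab.
(F2): satisfies the condition.
(F3): fails — Rab but not Rba.
(F4): fails — Rw0w4 but not Rw4w0.
(F5): fails — Rom but not Rmo.
Valid on: (F2).

(F2)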